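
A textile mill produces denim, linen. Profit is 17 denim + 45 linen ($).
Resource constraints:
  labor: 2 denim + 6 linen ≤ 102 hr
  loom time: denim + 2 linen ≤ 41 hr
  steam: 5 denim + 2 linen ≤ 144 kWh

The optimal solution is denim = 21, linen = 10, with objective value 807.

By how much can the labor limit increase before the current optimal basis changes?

21

Binding constraints: labor, loom time. The basis is B = [[2,6],[1,2]] with det -2.
Per unit increase in labor, x* moves by d = (-1, 0.5).
The basis stays optimal until denim reaches 0; allowable increase = 21 hr.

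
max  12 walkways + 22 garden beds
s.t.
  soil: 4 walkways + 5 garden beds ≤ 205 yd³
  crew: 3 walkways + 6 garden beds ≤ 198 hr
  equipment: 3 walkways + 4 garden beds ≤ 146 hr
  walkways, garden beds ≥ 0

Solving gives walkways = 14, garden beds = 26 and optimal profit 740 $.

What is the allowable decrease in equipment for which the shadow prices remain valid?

Binding constraints: crew, equipment. The basis is B = [[3,6],[3,4]] with det -6.
Per unit decrease in equipment, x* moves by d = (-1, 0.5).
The basis stays optimal until walkways reaches 0; allowable decrease = 14 hr.

14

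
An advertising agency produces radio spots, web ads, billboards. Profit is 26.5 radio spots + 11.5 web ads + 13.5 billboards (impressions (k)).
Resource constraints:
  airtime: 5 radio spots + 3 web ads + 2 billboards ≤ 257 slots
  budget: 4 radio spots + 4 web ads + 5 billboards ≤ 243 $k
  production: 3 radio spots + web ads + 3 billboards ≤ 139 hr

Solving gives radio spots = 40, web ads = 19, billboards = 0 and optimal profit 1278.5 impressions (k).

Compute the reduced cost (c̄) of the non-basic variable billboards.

At the optimum: airtime uses 257 of 257 (binding); budget uses 236 of 243 (slack = 7); production uses 139 of 139 (binding).
By complementary slackness, y = 0 for the non-binding constraint.
The binding rows give the dual system: 5·y_airtime + 3·y_production = 26.5 and 3·y_airtime + 1·y_production = 11.5.
Solving: y_airtime = 2, y_production = 5.5.
Reduced cost of billboards: c₃ − yᵀa₃ = 13.5 − (2·2 + 5.5·3) = 13.5 − 20.5 = -7.

-7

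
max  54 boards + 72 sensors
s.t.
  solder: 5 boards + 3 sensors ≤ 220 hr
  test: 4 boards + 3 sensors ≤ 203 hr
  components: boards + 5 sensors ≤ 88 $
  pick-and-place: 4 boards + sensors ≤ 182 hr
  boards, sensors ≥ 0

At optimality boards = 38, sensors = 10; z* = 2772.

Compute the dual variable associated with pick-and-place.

0

At the optimum: solder uses 220 of 220 (binding); test uses 182 of 203 (slack = 21); components uses 88 of 88 (binding); pick-and-place uses 162 of 182 (slack = 20).
By complementary slackness, y = 0 for the non-binding constraints.
From A_Bᵀ y = c: 5·y_solder + 1·y_components = 54; 3·y_solder + 5·y_components = 72.
This yields shadow prices y_solder = 9, y_components = 9.
Shadow price of pick-and-place = 0.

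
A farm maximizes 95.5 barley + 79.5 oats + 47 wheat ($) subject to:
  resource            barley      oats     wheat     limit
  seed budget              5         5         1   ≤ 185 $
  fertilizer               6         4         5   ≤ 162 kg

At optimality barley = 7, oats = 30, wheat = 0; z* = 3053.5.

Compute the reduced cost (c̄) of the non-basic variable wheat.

-2.5

Check each constraint at x*: seed budget 185/185 (tight); fertilizer 162/162 (tight).
Dual feasibility on the basic columns requires 5·y_seed budget + 6·y_fertilizer = 95.5, 5·y_seed budget + 4·y_fertilizer = 79.5.
Solving: y_seed budget = 9.5, y_fertilizer = 8.
Reduced cost of wheat: c₃ − yᵀa₃ = 47 − (9.5·1 + 8·5) = 47 − 49.5 = -2.5.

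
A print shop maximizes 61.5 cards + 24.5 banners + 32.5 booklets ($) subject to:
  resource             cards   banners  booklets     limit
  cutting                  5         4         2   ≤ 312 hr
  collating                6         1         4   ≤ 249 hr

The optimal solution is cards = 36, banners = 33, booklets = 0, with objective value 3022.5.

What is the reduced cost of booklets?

-2.5

Both cutting and collating are binding at x*.
Dual feasibility on the basic columns requires 5·y_cutting + 6·y_collating = 61.5, 4·y_cutting + 1·y_collating = 24.5.
→ y_cutting = 4.5 and y_collating = 6.5.
Reduced cost of booklets: c₃ − yᵀa₃ = 32.5 − (4.5·2 + 6.5·4) = 32.5 − 35 = -2.5.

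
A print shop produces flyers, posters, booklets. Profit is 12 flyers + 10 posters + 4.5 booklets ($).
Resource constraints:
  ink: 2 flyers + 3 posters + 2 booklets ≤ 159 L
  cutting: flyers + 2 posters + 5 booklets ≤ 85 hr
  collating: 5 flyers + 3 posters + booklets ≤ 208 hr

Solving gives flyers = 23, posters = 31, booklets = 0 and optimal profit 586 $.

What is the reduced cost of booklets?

-7.5

At the optimum: ink uses 139 of 159 (slack = 20); cutting uses 85 of 85 (binding); collating uses 208 of 208 (binding).
Since ink is not tight, its dual is 0.
Dual feasibility on the basic columns requires 1·y_cutting + 5·y_collating = 12, 2·y_cutting + 3·y_collating = 10.
→ y_cutting = 2 and y_collating = 2.
Reduced cost of booklets: c₃ − yᵀa₃ = 4.5 − (2·5 + 2·1) = 4.5 − 12 = -7.5.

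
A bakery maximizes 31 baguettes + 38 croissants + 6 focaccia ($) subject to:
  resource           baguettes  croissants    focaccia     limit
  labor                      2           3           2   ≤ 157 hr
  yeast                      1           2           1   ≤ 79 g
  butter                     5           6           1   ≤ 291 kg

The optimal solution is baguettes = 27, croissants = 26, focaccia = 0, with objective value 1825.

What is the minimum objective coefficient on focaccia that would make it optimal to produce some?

7

Binding: yeast and butter. Non-binding: labor (25 unused).
Slack constraints have shadow price 0 (complementary slackness).
Dual feasibility on the basic columns requires 1·y_yeast + 5·y_butter = 31, 2·y_yeast + 6·y_butter = 38.
This yields shadow prices y_yeast = 1, y_butter = 6.
focaccia enters the basis when its profit ≥ yᵀa₃ = 1·1 + 6·1 = 7.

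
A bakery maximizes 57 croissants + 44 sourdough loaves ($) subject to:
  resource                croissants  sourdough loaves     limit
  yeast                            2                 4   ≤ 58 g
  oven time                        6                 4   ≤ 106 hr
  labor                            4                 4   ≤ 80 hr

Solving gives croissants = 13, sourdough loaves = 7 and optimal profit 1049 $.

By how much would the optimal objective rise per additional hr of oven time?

6.5

At the optimum: yeast uses 54 of 58 (slack = 4); oven time uses 106 of 106 (binding); labor uses 80 of 80 (binding).
Since yeast is not tight, its dual is 0.
From A_Bᵀ y = c: 6·y_oven time + 4·y_labor = 57; 4·y_oven time + 4·y_labor = 44.
This yields shadow prices y_oven time = 6.5, y_labor = 4.5.
Shadow price of oven time = 6.5.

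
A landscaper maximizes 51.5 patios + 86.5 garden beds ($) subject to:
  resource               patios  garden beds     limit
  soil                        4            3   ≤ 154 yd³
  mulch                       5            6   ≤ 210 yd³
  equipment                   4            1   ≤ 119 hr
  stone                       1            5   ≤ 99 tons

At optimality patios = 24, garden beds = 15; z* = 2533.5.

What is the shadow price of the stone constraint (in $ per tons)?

6.5

Binding: mulch and stone. Non-binding: soil (13 unused), equipment (8 unused).
By complementary slackness, y = 0 for the non-binding constraints.
The binding rows give the dual system: 5·y_mulch + 1·y_stone = 51.5 and 6·y_mulch + 5·y_stone = 86.5.
Solving: y_mulch = 9, y_stone = 6.5.
Shadow price of stone = 6.5.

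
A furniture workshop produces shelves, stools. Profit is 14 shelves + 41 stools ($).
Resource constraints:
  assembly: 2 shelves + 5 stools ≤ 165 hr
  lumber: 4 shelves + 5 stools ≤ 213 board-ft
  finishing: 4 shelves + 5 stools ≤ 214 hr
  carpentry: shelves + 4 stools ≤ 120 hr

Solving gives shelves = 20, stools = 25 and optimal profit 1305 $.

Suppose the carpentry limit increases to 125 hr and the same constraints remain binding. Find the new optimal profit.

1325

Check each constraint at x*: assembly 165/165 (tight); lumber 205/213 (slack 8); finishing 205/214 (slack 9); carpentry 120/120 (tight).
Since lumber, finishing are not tight, their duals are 0.
From A_Bᵀ y = c: 2·y_assembly + 1·y_carpentry = 14; 5·y_assembly + 4·y_carpentry = 41.
This yields shadow prices y_assembly = 5, y_carpentry = 4.
Δz = y_carpentry·Δb = 4 × (5) = 20, so new z* = 1305 + 20 = 1325.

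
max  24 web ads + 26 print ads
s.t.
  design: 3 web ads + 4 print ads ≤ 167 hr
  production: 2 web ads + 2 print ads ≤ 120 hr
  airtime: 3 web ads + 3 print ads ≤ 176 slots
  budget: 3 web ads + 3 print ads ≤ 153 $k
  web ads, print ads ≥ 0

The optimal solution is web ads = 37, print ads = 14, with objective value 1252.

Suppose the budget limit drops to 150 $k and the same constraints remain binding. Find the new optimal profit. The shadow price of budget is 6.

Δb = -3, so new z* = 1252 + (6)·(-3) = 1252 − 18 = 1234.

1234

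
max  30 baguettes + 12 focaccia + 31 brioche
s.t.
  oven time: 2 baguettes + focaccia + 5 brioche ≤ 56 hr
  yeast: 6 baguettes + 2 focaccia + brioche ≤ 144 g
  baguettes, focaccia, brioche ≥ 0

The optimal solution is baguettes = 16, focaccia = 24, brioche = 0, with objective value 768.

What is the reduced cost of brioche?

Both oven time and yeast are binding at x*.
Dual feasibility on the basic columns requires 2·y_oven time + 6·y_yeast = 30, 1·y_oven time + 2·y_yeast = 12.
→ y_oven time = 6 and y_yeast = 3.
Reduced cost of brioche: c₃ − yᵀa₃ = 31 − (6·5 + 3·1) = 31 − 33 = -2.

-2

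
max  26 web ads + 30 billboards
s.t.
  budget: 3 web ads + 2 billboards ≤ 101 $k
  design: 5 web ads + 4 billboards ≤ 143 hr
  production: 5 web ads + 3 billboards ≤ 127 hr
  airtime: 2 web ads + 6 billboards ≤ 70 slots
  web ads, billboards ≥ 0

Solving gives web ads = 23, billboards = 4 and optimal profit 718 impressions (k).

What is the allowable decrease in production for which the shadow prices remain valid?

Binding constraints: production, airtime. The basis is B = [[5,3],[2,6]] with det 24.
Per unit decrease in production, x* moves by d = (-0.25, 0.0833).
The basis stays optimal until web ads reaches 0; allowable decrease = 92 hr.

92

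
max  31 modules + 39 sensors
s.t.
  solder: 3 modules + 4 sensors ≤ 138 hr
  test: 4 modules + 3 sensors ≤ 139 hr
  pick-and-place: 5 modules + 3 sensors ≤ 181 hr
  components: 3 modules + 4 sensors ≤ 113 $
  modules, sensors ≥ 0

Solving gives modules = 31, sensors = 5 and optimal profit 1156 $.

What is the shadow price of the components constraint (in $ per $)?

At the optimum: solder uses 113 of 138 (slack = 25); test uses 139 of 139 (binding); pick-and-place uses 170 of 181 (slack = 11); components uses 113 of 113 (binding).
Slack constraints have shadow price 0 (complementary slackness).
The binding rows give the dual system: 4·y_test + 3·y_components = 31 and 3·y_test + 4·y_components = 39.
Solving: y_test = 1, y_components = 9.
Shadow price of components = 9.

9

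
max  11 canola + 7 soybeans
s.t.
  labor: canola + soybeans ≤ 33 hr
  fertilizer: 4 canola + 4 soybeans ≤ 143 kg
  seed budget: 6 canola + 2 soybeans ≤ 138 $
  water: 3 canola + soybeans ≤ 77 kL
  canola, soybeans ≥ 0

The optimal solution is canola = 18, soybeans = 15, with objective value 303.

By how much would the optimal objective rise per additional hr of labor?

At the optimum: labor uses 33 of 33 (binding); fertilizer uses 132 of 143 (slack = 11); seed budget uses 138 of 138 (binding); water uses 69 of 77 (slack = 8).
By complementary slackness, y = 0 for the non-binding constraints.
From A_Bᵀ y = c: 1·y_labor + 6·y_seed budget = 11; 1·y_labor + 2·y_seed budget = 7.
This yields shadow prices y_labor = 5, y_seed budget = 1.
Shadow price of labor = 5.

5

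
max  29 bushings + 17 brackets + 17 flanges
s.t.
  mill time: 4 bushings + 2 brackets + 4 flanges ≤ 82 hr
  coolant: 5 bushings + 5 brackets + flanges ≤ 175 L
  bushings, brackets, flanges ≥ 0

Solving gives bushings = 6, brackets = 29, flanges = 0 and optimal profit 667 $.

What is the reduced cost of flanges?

At the optimum: mill time uses 82 of 82 (binding); coolant uses 175 of 175 (binding).
Dual feasibility on the basic columns requires 4·y_mill time + 5·y_coolant = 29, 2·y_mill time + 5·y_coolant = 17.
→ y_mill time = 6 and y_coolant = 1.
Reduced cost of flanges: c₃ − yᵀa₃ = 17 − (6·4 + 1·1) = 17 − 25 = -8.

-8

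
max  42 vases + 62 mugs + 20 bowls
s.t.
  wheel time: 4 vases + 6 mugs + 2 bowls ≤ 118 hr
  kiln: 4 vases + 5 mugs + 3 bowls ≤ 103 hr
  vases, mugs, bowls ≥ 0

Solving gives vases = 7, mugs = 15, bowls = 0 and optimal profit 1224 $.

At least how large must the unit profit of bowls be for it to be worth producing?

Both wheel time and kiln are binding at x*.
The binding rows give the dual system: 4·y_wheel time + 4·y_kiln = 42 and 6·y_wheel time + 5·y_kiln = 62.
This yields shadow prices y_wheel time = 9.5, y_kiln = 1.
bowls enters the basis when its profit ≥ yᵀa₃ = 9.5·2 + 1·3 = 22.

22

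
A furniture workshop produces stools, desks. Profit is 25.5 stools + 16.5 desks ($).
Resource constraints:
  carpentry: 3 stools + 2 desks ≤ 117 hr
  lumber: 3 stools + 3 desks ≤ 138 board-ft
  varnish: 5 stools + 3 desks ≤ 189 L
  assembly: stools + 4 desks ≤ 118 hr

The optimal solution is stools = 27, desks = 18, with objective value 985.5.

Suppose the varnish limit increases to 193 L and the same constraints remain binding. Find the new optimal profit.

Binding: carpentry and varnish. Non-binding: lumber (3 unused), assembly (19 unused).
Slack constraints have shadow price 0 (complementary slackness).
The binding rows give the dual system: 3·y_carpentry + 5·y_varnish = 25.5 and 2·y_carpentry + 3·y_varnish = 16.5.
→ y_carpentry = 6 and y_varnish = 1.5.
Δz = y_varnish·Δb = 1.5 × (4) = 6, so new z* = 985.5 + 6 = 991.5.

991.5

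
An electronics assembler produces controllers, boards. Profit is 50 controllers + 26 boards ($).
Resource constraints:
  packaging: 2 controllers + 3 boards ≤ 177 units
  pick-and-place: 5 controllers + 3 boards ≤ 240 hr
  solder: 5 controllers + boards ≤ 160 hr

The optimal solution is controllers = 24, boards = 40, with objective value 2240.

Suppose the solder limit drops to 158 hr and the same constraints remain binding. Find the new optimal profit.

Check each constraint at x*: packaging 168/177 (slack 9); pick-and-place 240/240 (tight); solder 160/160 (tight).
Slack constraints have shadow price 0 (complementary slackness).
The binding rows give the dual system: 5·y_pick-and-place + 5·y_solder = 50 and 3·y_pick-and-place + 1·y_solder = 26.
Solving: y_pick-and-place = 8, y_solder = 2.
Δz = y_solder·Δb = 2 × (-2) = -4, so new z* = 2240 − 4 = 2236.

2236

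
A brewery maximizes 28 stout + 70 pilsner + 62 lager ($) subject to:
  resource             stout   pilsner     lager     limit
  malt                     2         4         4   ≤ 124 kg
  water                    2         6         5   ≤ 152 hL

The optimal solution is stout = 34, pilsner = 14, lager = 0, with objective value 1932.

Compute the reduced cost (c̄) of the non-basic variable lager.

-1

Both malt and water are binding at x*.
The binding rows give the dual system: 2·y_malt + 2·y_water = 28 and 4·y_malt + 6·y_water = 70.
This yields shadow prices y_malt = 7, y_water = 7.
Reduced cost of lager: c₃ − yᵀa₃ = 62 − (7·4 + 7·5) = 62 − 63 = -1.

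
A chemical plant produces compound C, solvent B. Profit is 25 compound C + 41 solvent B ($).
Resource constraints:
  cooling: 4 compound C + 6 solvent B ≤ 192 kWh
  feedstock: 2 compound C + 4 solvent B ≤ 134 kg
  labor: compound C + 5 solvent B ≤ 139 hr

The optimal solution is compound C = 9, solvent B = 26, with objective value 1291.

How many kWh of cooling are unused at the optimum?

0

cooling used = 4·9 + 6·26 = 192; slack = 192 − 192 = 0.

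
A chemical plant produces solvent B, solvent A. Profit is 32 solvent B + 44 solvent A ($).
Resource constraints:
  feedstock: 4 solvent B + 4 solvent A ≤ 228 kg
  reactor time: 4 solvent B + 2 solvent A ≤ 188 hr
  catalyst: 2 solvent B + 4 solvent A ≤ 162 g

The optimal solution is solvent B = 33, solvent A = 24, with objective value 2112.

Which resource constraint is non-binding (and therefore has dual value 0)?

reactor time

feedstock: 228/228 (binding)
reactor time: 180/188 (slack 8)
catalyst: 162/162 (binding)
By complementary slackness, a constraint with positive slack has shadow price 0 → reactor time.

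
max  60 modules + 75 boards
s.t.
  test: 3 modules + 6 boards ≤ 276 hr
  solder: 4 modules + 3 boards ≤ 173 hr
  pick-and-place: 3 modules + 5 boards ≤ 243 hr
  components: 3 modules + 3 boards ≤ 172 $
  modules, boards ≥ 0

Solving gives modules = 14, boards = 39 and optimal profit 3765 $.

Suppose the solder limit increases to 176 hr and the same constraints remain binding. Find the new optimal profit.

Binding: test and solder. Non-binding: pick-and-place (6 unused), components (13 unused).
Since pick-and-place, components are not tight, their duals are 0.
From A_Bᵀ y = c: 3·y_test + 4·y_solder = 60; 6·y_test + 3·y_solder = 75.
This yields shadow prices y_test = 8, y_solder = 9.
Δz = y_solder·Δb = 9 × (3) = 27, so new z* = 3765 + 27 = 3792.

3792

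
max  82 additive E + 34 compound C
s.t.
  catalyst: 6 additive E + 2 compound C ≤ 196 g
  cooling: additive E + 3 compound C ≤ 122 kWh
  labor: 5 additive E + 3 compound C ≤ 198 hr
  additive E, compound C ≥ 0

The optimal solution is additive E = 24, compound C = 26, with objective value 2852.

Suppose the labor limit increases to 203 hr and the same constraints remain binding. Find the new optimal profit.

Binding: catalyst and labor. Non-binding: cooling (20 unused).
Slack constraints have shadow price 0 (complementary slackness).
From A_Bᵀ y = c: 6·y_catalyst + 5·y_labor = 82; 2·y_catalyst + 3·y_labor = 34.
→ y_catalyst = 9.5 and y_labor = 5.
Δz = y_labor·Δb = 5 × (5) = 25, so new z* = 2852 + 25 = 2877.

2877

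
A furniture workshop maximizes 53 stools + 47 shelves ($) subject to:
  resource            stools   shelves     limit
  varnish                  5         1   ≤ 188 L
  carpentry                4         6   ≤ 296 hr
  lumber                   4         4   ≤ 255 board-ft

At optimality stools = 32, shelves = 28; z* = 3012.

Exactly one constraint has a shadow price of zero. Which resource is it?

varnish: 188/188 (binding)
carpentry: 296/296 (binding)
lumber: 240/255 (slack 15)
By complementary slackness, a constraint with positive slack has shadow price 0 → lumber.

lumber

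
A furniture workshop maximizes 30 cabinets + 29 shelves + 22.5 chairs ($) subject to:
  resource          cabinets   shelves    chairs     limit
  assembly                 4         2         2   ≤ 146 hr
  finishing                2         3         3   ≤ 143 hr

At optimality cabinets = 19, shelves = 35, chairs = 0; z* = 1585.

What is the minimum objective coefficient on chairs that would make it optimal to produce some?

At the optimum: assembly uses 146 of 146 (binding); finishing uses 143 of 143 (binding).
The binding rows give the dual system: 4·y_assembly + 2·y_finishing = 30 and 2·y_assembly + 3·y_finishing = 29.
This yields shadow prices y_assembly = 4, y_finishing = 7.
chairs enters the basis when its profit ≥ yᵀa₃ = 4·2 + 7·3 = 29.

29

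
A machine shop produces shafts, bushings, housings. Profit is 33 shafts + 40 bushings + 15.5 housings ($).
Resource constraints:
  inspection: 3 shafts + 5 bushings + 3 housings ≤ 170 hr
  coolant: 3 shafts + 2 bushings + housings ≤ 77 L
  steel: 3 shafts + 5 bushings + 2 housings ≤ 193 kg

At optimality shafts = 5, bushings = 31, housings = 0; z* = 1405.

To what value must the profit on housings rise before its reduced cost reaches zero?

Check each constraint at x*: inspection 170/170 (tight); coolant 77/77 (tight); steel 170/193 (slack 23).
Slack constraints have shadow price 0 (complementary slackness).
The binding rows give the dual system: 3·y_inspection + 3·y_coolant = 33 and 5·y_inspection + 2·y_coolant = 40.
This yields shadow prices y_inspection = 6, y_coolant = 5.
housings enters the basis when its profit ≥ yᵀa₃ = 6·3 + 5·1 = 23.

23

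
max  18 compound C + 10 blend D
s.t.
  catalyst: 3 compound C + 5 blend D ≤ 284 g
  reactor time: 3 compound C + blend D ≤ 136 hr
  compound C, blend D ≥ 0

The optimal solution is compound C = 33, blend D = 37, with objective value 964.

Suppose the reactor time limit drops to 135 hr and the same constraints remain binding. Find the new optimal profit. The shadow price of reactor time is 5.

959

Δb = -1, so new z* = 964 + (5)·(-1) = 964 − 5 = 959.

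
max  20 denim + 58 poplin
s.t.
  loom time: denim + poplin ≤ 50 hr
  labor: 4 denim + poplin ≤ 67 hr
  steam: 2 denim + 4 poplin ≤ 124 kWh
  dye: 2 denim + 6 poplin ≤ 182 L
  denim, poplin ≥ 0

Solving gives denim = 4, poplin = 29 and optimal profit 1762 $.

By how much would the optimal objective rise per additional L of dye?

Check each constraint at x*: loom time 33/50 (slack 17); labor 45/67 (slack 22); steam 124/124 (tight); dye 182/182 (tight).
Slack constraints have shadow price 0 (complementary slackness).
From A_Bᵀ y = c: 2·y_steam + 2·y_dye = 20; 4·y_steam + 6·y_dye = 58.
Solving: y_steam = 1, y_dye = 9.
Shadow price of dye = 9.

9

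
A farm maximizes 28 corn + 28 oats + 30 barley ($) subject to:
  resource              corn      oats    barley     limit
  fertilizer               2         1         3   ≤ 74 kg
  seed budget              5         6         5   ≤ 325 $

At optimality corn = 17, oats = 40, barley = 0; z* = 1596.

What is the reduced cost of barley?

-2

At the optimum: fertilizer uses 74 of 74 (binding); seed budget uses 325 of 325 (binding).
From A_Bᵀ y = c: 2·y_fertilizer + 5·y_seed budget = 28; 1·y_fertilizer + 6·y_seed budget = 28.
This yields shadow prices y_fertilizer = 4, y_seed budget = 4.
Reduced cost of barley: c₃ − yᵀa₃ = 30 − (4·3 + 4·5) = 30 − 32 = -2.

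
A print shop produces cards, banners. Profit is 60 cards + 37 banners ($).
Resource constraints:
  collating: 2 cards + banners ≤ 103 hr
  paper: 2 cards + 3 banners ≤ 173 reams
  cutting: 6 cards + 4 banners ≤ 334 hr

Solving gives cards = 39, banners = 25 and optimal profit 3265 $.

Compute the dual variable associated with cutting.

7

At the optimum: collating uses 103 of 103 (binding); paper uses 153 of 173 (slack = 20); cutting uses 334 of 334 (binding).
Slack constraints have shadow price 0 (complementary slackness).
Dual feasibility on the basic columns requires 2·y_collating + 6·y_cutting = 60, 1·y_collating + 4·y_cutting = 37.
This yields shadow prices y_collating = 9, y_cutting = 7.
Shadow price of cutting = 7.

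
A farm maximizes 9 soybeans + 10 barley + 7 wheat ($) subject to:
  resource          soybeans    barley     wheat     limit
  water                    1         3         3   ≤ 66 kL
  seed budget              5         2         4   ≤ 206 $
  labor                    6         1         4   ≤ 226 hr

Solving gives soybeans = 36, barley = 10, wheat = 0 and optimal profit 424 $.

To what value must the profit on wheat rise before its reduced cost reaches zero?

At the optimum: water uses 66 of 66 (binding); seed budget uses 200 of 206 (slack = 6); labor uses 226 of 226 (binding).
By complementary slackness, y = 0 for the non-binding constraint.
The binding rows give the dual system: 1·y_water + 6·y_labor = 9 and 3·y_water + 1·y_labor = 10.
This yields shadow prices y_water = 3, y_labor = 1.
wheat enters the basis when its profit ≥ yᵀa₃ = 3·3 + 1·4 = 13.

13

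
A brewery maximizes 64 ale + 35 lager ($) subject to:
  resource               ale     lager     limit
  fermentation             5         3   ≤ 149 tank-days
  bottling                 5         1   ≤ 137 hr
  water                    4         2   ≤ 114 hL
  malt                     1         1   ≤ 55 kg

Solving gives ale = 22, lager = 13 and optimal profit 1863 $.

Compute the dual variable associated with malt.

At the optimum: fermentation uses 149 of 149 (binding); bottling uses 123 of 137 (slack = 14); water uses 114 of 114 (binding); malt uses 35 of 55 (slack = 20).
By complementary slackness, y = 0 for the non-binding constraints.
The binding rows give the dual system: 5·y_fermentation + 4·y_water = 64 and 3·y_fermentation + 2·y_water = 35.
Solving: y_fermentation = 6, y_water = 8.5.
Shadow price of malt = 0.

0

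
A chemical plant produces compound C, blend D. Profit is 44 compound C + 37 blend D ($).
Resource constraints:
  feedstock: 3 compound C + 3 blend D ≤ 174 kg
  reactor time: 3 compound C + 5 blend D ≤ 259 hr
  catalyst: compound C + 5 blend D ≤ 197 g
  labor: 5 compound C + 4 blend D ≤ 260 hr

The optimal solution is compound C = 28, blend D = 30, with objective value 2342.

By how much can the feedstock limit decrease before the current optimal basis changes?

Binding constraints: feedstock, labor. The basis is B = [[3,3],[5,4]] with det -3.
Per unit decrease in feedstock, x* moves by d = (1.3333, -1.6667).
The basis stays optimal until blend D reaches 0; allowable decrease = 18 kg.

18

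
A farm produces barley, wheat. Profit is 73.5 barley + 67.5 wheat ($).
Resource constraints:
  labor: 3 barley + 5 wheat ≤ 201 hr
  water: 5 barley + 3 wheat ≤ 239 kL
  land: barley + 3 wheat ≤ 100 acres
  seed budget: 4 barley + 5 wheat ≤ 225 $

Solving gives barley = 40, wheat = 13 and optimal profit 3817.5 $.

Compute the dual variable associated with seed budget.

Binding: water and seed budget. Non-binding: labor (16 unused), land (21 unused).
Since labor, land are not tight, their duals are 0.
From A_Bᵀ y = c: 5·y_water + 4·y_seed budget = 73.5; 3·y_water + 5·y_seed budget = 67.5.
Solving: y_water = 7.5, y_seed budget = 9.
Shadow price of seed budget = 9.

9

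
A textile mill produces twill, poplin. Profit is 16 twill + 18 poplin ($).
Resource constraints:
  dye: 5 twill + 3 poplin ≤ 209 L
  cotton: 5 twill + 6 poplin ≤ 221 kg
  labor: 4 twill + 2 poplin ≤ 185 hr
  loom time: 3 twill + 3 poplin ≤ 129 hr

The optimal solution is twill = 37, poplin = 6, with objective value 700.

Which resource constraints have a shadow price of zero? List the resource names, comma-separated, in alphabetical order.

dye: 203/209 (slack 6)
cotton: 221/221 (binding)
labor: 160/185 (slack 25)
loom time: 129/129 (binding)
By complementary slackness, a constraint with positive slack has shadow price 0 → dye, labor.

dye, labor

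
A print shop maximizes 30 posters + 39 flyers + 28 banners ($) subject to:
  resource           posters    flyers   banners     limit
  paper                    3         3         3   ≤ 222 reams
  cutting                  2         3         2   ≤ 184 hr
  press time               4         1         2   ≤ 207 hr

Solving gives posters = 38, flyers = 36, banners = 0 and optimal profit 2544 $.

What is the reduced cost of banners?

Check each constraint at x*: paper 222/222 (tight); cutting 184/184 (tight); press time 188/207 (slack 19).
By complementary slackness, y = 0 for the non-binding constraint.
Dual feasibility on the basic columns requires 3·y_paper + 2·y_cutting = 30, 3·y_paper + 3·y_cutting = 39.
→ y_paper = 4 and y_cutting = 9.
Reduced cost of banners: c₃ − yᵀa₃ = 28 − (4·3 + 9·2) = 28 − 30 = -2.

-2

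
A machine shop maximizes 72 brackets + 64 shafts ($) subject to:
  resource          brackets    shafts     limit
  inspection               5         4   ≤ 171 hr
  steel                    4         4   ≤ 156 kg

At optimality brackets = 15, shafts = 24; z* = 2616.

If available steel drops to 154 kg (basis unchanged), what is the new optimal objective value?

Check each constraint at x*: inspection 171/171 (tight); steel 156/156 (tight).
Dual feasibility on the basic columns requires 5·y_inspection + 4·y_steel = 72, 4·y_inspection + 4·y_steel = 64.
→ y_inspection = 8 and y_steel = 8.
Δz = y_steel·Δb = 8 × (-2) = -16, so new z* = 2616 − 16 = 2600.

2600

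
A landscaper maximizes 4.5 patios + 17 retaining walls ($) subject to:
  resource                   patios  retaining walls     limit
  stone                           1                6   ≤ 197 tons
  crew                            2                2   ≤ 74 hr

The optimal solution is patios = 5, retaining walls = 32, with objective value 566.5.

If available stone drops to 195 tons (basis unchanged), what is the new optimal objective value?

561.5

Check each constraint at x*: stone 197/197 (tight); crew 74/74 (tight).
From A_Bᵀ y = c: 1·y_stone + 2·y_crew = 4.5; 6·y_stone + 2·y_crew = 17.
Solving: y_stone = 2.5, y_crew = 1.
Δz = y_stone·Δb = 2.5 × (-2) = -5, so new z* = 566.5 − 5 = 561.5.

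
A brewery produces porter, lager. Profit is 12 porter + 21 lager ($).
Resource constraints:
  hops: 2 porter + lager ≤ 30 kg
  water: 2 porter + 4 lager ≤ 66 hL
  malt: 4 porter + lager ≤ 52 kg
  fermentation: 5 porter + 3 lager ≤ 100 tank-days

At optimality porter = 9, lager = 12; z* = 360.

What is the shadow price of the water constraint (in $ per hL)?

5

Check each constraint at x*: hops 30/30 (tight); water 66/66 (tight); malt 48/52 (slack 4); fermentation 81/100 (slack 19).
Slack constraints have shadow price 0 (complementary slackness).
The binding rows give the dual system: 2·y_hops + 2·y_water = 12 and 1·y_hops + 4·y_water = 21.
→ y_hops = 1 and y_water = 5.
Shadow price of water = 5.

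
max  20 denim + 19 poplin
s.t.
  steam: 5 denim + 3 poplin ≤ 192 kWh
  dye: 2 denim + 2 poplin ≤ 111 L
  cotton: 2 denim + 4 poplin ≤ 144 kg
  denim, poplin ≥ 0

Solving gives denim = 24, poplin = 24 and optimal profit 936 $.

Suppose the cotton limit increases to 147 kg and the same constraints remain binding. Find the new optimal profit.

Binding: steam and cotton. Non-binding: dye (15 unused).
Since dye is not tight, its dual is 0.
Dual feasibility on the basic columns requires 5·y_steam + 2·y_cotton = 20, 3·y_steam + 4·y_cotton = 19.
This yields shadow prices y_steam = 3, y_cotton = 2.5.
Δz = y_cotton·Δb = 2.5 × (3) = 7.5, so new z* = 936 + 7.5 = 943.5.

943.5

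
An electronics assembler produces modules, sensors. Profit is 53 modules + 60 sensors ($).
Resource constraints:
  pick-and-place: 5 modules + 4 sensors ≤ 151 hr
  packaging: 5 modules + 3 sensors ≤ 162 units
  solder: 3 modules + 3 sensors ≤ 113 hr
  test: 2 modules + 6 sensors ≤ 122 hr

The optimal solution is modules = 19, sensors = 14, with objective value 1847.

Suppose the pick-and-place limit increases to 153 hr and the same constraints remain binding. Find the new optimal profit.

1865

At the optimum: pick-and-place uses 151 of 151 (binding); packaging uses 137 of 162 (slack = 25); solder uses 99 of 113 (slack = 14); test uses 122 of 122 (binding).
Since packaging, solder are not tight, their duals are 0.
The binding rows give the dual system: 5·y_pick-and-place + 2·y_test = 53 and 4·y_pick-and-place + 6·y_test = 60.
This yields shadow prices y_pick-and-place = 9, y_test = 4.
Δz = y_pick-and-place·Δb = 9 × (2) = 18, so new z* = 1847 + 18 = 1865.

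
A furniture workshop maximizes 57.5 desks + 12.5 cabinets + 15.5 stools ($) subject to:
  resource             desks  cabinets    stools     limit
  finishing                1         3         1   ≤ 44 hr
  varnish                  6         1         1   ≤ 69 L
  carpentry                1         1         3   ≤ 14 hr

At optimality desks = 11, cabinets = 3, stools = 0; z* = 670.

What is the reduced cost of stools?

Check each constraint at x*: finishing 20/44 (slack 24); varnish 69/69 (tight); carpentry 14/14 (tight).
Since finishing is not tight, its dual is 0.
The binding rows give the dual system: 6·y_varnish + 1·y_carpentry = 57.5 and 1·y_varnish + 1·y_carpentry = 12.5.
This yields shadow prices y_varnish = 9, y_carpentry = 3.5.
Reduced cost of stools: c₃ − yᵀa₃ = 15.5 − (9·1 + 3.5·3) = 15.5 − 19.5 = -4.

-4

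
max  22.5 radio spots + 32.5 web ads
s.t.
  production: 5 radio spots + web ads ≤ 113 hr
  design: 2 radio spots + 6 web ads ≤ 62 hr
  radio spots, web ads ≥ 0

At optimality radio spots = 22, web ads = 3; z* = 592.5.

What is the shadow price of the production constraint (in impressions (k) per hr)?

2.5

At the optimum: production uses 113 of 113 (binding); design uses 62 of 62 (binding).
From A_Bᵀ y = c: 5·y_production + 2·y_design = 22.5; 1·y_production + 6·y_design = 32.5.
→ y_production = 2.5 and y_design = 5.
Shadow price of production = 2.5.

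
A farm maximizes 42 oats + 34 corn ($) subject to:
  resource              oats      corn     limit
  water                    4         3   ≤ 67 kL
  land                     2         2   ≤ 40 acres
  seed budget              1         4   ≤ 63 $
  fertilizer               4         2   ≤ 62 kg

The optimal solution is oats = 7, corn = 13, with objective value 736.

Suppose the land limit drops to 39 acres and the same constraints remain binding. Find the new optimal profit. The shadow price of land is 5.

Δb = -1, so new z* = 736 + (5)·(-1) = 736 − 5 = 731.

731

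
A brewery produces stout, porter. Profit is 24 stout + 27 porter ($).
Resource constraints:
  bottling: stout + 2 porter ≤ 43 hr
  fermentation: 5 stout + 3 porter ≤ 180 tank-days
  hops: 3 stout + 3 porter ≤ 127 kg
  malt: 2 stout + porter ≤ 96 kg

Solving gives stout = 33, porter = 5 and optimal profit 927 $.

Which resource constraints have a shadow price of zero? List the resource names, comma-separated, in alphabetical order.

hops, malt

bottling: 43/43 (binding)
fermentation: 180/180 (binding)
hops: 114/127 (slack 13)
malt: 71/96 (slack 25)
By complementary slackness, a constraint with positive slack has shadow price 0 → hops, malt.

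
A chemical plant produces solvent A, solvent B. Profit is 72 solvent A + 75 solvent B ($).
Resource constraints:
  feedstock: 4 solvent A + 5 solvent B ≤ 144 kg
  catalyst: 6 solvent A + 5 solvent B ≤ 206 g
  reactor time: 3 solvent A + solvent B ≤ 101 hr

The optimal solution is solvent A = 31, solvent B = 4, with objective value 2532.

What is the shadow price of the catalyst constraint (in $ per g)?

Binding: feedstock and catalyst. Non-binding: reactor time (4 unused).
Slack constraints have shadow price 0 (complementary slackness).
The binding rows give the dual system: 4·y_feedstock + 6·y_catalyst = 72 and 5·y_feedstock + 5·y_catalyst = 75.
→ y_feedstock = 9 and y_catalyst = 6.
Shadow price of catalyst = 6.

6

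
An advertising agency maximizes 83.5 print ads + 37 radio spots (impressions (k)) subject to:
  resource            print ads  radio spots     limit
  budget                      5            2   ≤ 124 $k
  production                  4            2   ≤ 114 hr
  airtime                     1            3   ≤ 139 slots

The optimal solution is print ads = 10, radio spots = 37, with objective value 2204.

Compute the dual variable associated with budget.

Check each constraint at x*: budget 124/124 (tight); production 114/114 (tight); airtime 121/139 (slack 18).
By complementary slackness, y = 0 for the non-binding constraint.
The binding rows give the dual system: 5·y_budget + 4·y_production = 83.5 and 2·y_budget + 2·y_production = 37.
This yields shadow prices y_budget = 9.5, y_production = 9.
Shadow price of budget = 9.5.

9.5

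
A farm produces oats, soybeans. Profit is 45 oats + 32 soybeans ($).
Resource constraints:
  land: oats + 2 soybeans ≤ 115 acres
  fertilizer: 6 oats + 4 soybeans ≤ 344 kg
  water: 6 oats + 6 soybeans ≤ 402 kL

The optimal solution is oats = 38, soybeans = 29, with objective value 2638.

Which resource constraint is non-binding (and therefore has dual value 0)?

land: 96/115 (slack 19)
fertilizer: 344/344 (binding)
water: 402/402 (binding)
By complementary slackness, a constraint with positive slack has shadow price 0 → land.

land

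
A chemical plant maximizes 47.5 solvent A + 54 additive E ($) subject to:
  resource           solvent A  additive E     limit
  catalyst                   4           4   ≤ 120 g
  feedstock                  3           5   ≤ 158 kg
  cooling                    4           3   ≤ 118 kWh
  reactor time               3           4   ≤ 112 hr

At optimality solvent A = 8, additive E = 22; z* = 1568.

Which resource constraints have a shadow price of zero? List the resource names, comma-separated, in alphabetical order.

cooling, feedstock

catalyst: 120/120 (binding)
feedstock: 134/158 (slack 24)
cooling: 98/118 (slack 20)
reactor time: 112/112 (binding)
By complementary slackness, a constraint with positive slack has shadow price 0 → cooling, feedstock.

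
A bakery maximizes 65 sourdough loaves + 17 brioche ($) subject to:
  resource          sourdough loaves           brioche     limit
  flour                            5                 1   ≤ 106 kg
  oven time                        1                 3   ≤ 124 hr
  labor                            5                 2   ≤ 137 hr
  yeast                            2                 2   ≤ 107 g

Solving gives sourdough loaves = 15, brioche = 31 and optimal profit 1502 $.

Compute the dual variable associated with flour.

9

Check each constraint at x*: flour 106/106 (tight); oven time 108/124 (slack 16); labor 137/137 (tight); yeast 92/107 (slack 15).
By complementary slackness, y = 0 for the non-binding constraints.
The binding rows give the dual system: 5·y_flour + 5·y_labor = 65 and 1·y_flour + 2·y_labor = 17.
→ y_flour = 9 and y_labor = 4.
Shadow price of flour = 9.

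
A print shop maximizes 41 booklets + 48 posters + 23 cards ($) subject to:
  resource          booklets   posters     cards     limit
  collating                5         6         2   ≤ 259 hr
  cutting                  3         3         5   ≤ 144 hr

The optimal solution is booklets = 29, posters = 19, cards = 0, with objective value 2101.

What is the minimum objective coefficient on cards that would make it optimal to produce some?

24

At the optimum: collating uses 259 of 259 (binding); cutting uses 144 of 144 (binding).
From A_Bᵀ y = c: 5·y_collating + 3·y_cutting = 41; 6·y_collating + 3·y_cutting = 48.
→ y_collating = 7 and y_cutting = 2.
cards enters the basis when its profit ≥ yᵀa₃ = 7·2 + 2·5 = 24.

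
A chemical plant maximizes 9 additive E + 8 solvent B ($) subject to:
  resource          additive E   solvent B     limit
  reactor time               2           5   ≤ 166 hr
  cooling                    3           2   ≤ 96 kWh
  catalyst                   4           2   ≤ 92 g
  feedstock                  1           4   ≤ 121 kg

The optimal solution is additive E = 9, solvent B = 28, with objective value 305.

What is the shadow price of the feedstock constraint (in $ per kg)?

1

Check each constraint at x*: reactor time 158/166 (slack 8); cooling 83/96 (slack 13); catalyst 92/92 (tight); feedstock 121/121 (tight).
Slack constraints have shadow price 0 (complementary slackness).
Dual feasibility on the basic columns requires 4·y_catalyst + 1·y_feedstock = 9, 2·y_catalyst + 4·y_feedstock = 8.
Solving: y_catalyst = 2, y_feedstock = 1.
Shadow price of feedstock = 1.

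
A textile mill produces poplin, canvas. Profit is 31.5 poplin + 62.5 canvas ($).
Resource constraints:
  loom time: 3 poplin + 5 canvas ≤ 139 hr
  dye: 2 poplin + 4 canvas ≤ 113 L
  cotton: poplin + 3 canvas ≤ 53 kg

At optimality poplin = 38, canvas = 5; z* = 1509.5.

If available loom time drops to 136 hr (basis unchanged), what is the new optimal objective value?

At the optimum: loom time uses 139 of 139 (binding); dye uses 96 of 113 (slack = 17); cotton uses 53 of 53 (binding).
By complementary slackness, y = 0 for the non-binding constraint.
From A_Bᵀ y = c: 3·y_loom time + 1·y_cotton = 31.5; 5·y_loom time + 3·y_cotton = 62.5.
This yields shadow prices y_loom time = 8, y_cotton = 7.5.
Δz = y_loom time·Δb = 8 × (-3) = -24, so new z* = 1509.5 − 24 = 1485.5.

1485.5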